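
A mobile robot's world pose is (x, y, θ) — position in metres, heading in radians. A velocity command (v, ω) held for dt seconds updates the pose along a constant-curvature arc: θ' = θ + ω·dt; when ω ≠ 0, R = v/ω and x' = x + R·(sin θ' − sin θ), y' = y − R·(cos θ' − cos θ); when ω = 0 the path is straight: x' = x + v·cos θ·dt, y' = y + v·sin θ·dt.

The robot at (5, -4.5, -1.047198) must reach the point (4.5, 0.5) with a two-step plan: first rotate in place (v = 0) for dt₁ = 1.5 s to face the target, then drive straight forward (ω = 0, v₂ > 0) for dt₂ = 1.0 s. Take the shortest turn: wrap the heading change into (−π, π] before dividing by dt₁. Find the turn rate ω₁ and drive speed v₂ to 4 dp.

heading to target = atan2(0.5−-4.5, 4.5−5) = 1.6705
Δθ = wrap(1.6705 − -1.0472) = 2.7177; ω₁ = Δθ/dt₁ = 1.8118
distance = √((4.5−5)² + (0.5−-4.5)²) = 5.0249; v₂ = distance/dt₂ = 5.0249

ω₁ = 1.8118, v₂ = 5.0249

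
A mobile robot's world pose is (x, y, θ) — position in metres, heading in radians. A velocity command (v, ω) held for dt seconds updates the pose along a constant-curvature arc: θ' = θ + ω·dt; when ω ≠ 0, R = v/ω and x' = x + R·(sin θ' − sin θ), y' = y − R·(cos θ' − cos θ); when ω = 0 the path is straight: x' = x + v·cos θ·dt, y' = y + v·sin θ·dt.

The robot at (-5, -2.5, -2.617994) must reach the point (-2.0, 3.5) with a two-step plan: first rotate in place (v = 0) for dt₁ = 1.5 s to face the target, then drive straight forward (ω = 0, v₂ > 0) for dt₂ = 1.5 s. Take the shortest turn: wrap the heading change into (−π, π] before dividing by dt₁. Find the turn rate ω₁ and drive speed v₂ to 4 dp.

heading to target = atan2(3.5−-2.5, -2−-5) = 1.1071
Δθ = wrap(1.1071 − -2.6180) = -2.5580; ω₁ = Δθ/dt₁ = -1.7054
distance = √((-2−-5)² + (3.5−-2.5)²) = 6.7082; v₂ = distance/dt₂ = 4.4721

ω₁ = -1.7054, v₂ = 4.4721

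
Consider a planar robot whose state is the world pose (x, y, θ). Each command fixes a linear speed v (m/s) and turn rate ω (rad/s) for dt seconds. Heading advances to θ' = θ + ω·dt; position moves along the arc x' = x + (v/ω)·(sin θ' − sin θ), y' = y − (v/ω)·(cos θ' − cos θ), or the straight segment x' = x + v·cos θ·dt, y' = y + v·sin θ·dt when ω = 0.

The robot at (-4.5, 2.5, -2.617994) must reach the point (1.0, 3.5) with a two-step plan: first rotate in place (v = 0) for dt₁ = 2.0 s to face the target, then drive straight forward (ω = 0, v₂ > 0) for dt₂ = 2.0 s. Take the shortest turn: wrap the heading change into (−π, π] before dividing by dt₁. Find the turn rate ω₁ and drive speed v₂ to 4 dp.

heading to target = atan2(3.5−2.5, 1−-4.5) = 0.1799
Δθ = wrap(0.1799 − -2.6180) = 2.7978; ω₁ = Δθ/dt₁ = 1.3989
distance = √((1−-4.5)² + (3.5−2.5)²) = 5.5902; v₂ = distance/dt₂ = 2.7951

ω₁ = 1.3989, v₂ = 2.7951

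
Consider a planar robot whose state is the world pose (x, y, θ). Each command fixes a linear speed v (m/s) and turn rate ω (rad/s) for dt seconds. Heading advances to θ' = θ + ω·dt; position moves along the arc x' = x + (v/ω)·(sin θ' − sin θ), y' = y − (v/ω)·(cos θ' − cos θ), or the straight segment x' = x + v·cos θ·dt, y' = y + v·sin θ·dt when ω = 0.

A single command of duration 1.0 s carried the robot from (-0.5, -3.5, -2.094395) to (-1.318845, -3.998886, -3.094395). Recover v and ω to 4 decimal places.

v = 1.0000, ω = -1.0000

Δθ = -3.094395 − -2.094395 = -1.000000
ω = Δθ/dt = -1.000000/1.0 = -1.0000
R = Δx/(sin θ' − sin θ) = -1.0000
v = R·ω = -1.0000·-1.0000 = 1.0000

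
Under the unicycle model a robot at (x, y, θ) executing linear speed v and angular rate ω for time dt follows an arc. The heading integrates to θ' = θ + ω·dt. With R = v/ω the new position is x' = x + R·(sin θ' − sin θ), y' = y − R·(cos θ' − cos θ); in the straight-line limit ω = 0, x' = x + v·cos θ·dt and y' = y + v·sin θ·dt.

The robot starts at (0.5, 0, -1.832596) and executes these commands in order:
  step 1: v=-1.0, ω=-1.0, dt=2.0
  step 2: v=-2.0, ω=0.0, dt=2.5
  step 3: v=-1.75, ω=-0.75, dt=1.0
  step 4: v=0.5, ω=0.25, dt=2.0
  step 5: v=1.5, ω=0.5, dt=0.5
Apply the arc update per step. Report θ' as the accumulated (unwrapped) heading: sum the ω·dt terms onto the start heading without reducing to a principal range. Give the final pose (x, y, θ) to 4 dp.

(5.9035, -2.7069, -3.8326)

step 1: θ'=-3.8326 (R=1.0000) → pose (2.1032, 0.5118, -3.8326)
step 2: θ'=-3.8326 (straight) → pose (5.9563, -2.6748, -3.8326)
step 3: θ'=-4.5826 (R=2.3333) → pose (6.7829, -4.1708, -4.5826)
step 4: θ'=-4.0826 (R=2.0000) → pose (6.4160, -3.2518, -4.0826)
step 5: θ'=-3.8326 (R=3.0000) → pose (5.9035, -2.7069, -3.8326)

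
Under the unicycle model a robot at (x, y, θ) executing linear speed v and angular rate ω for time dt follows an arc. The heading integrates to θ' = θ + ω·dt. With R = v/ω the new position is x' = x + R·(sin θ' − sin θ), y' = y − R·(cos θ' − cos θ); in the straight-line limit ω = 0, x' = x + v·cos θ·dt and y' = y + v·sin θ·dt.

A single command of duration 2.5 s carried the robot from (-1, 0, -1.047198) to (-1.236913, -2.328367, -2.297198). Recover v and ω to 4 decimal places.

v = 1.0000, ω = -0.5000

Δθ = -2.297198 − -1.047198 = -1.250000
ω = Δθ/dt = -1.250000/2.5 = -0.5000
R = −Δy/(cos θ' − cos θ) = -2.0000
v = R·ω = -2.0000·-0.5000 = 1.0000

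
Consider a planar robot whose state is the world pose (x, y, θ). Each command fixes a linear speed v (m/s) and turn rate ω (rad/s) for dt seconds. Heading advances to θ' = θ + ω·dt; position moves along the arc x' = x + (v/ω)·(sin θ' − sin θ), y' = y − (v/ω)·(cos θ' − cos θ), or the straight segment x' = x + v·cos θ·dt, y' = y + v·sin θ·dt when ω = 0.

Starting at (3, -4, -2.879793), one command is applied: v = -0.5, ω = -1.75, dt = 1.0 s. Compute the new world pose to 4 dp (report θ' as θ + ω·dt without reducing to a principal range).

(3.3587, -4.2524, -4.6298)

θ' = -2.8798 + -1.75·1.0 = -4.6298
R = v/ω = -0.5/-1.75 = 0.2857
x' = 3 + 0.2857·(sin -4.6298 − sin -2.8798) = 3.3587
y' = -4 − 0.2857·(cos -4.6298 − cos -2.8798) = -4.2524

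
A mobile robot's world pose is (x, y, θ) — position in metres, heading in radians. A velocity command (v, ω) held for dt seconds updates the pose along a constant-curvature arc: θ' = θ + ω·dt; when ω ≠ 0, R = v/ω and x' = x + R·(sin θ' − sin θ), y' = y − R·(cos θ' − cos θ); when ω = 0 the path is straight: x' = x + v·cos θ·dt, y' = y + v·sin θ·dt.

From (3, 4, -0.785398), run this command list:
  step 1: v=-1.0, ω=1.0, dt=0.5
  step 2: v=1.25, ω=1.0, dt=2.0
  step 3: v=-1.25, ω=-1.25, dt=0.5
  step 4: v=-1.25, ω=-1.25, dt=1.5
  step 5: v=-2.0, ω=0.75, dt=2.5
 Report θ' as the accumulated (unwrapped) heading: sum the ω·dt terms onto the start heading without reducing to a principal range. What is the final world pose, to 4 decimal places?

(-1.7828, 4.1292, 1.0896)

step 1: θ'=-0.2854 (R=-1.0000) → pose (2.5744, 4.2524, -0.2854)
step 2: θ'=1.7146 (R=1.2500) → pose (4.1635, 5.6310, 1.7146)
step 3: θ'=1.0896 (R=1.0000) → pose (4.0602, 5.0249, 1.0896)
step 4: θ'=-0.7854 (R=1.0000) → pose (2.4667, 4.7806, -0.7854)
step 5: θ'=1.0896 (R=-2.6667) → pose (-1.7828, 4.1292, 1.0896)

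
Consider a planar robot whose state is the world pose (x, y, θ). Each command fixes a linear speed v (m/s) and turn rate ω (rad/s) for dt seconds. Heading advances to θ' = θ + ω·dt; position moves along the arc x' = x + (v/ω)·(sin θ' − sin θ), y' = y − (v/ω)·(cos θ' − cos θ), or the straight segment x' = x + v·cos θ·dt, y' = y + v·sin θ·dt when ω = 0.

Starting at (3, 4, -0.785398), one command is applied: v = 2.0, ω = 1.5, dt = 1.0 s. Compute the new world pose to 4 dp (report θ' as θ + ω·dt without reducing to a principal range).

θ' = -0.7854 + 1.5·1.0 = 0.7146
R = v/ω = 2.0/1.5 = 1.3333
x' = 3 + 1.3333·(sin 0.7146 − sin -0.7854) = 4.8166
y' = 4 − 1.3333·(cos 0.7146 − cos -0.7854) = 3.9357

(4.8166, 3.9357, 0.7146)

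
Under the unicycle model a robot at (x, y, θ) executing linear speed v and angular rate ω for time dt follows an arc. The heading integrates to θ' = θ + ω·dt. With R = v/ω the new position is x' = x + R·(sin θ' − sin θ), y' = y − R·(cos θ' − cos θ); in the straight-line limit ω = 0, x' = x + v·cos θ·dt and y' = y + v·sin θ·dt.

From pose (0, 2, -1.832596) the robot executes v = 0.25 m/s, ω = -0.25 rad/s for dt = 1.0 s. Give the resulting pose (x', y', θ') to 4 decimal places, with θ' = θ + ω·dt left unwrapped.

(-0.0941, 1.7691, -2.0826)

θ' = -1.8326 + -0.25·1.0 = -2.0826
R = v/ω = 0.25/-0.25 = -1.0000
x' = 0 + -1.0000·(sin -2.0826 − sin -1.8326) = -0.0941
y' = 2 − -1.0000·(cos -2.0826 − cos -1.8326) = 1.7691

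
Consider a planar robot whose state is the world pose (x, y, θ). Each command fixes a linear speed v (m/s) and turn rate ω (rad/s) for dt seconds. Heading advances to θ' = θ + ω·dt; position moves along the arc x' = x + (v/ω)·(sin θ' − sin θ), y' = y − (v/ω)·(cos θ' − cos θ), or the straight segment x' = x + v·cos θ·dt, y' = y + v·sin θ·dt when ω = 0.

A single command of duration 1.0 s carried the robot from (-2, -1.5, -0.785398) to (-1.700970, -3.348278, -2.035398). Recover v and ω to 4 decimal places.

v = 2.0000, ω = -1.2500

Δθ = -2.035398 − -0.785398 = -1.250000
ω = Δθ/dt = -1.250000/1.0 = -1.2500
R = −Δy/(cos θ' − cos θ) = -1.6000
v = R·ω = -1.6000·-1.2500 = 2.0000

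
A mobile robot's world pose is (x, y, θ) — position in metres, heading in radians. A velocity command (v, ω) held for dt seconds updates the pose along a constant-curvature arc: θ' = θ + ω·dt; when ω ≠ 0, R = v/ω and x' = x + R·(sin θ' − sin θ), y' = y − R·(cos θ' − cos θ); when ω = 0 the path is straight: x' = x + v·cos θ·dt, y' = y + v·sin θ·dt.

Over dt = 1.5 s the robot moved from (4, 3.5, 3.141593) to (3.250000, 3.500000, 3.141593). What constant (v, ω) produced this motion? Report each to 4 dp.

v = 0.5000, ω = 0.0000

Δθ = 3.141593 − 3.141593 = 0.000000
ω = Δθ/dt = 0.000000/1.5 = 0.0000
ω = 0 → v = (Δx·cos θ + Δy·sin θ)/dt = 0.5000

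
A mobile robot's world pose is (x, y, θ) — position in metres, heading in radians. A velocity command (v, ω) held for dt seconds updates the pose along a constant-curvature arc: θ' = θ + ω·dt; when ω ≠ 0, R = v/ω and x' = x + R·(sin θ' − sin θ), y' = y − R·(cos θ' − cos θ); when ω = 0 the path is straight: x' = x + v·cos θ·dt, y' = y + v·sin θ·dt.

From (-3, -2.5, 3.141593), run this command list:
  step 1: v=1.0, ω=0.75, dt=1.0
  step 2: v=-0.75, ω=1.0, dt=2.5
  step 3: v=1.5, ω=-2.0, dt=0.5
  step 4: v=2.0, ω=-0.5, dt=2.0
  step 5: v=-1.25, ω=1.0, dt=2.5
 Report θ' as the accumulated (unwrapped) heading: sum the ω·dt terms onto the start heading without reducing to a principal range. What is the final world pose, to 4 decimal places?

(-5.0536, -4.1920, 6.8916)

step 1: θ'=3.8916 (R=1.3333) → pose (-3.9089, -2.8577, 3.8916)
step 2: θ'=6.3916 (R=-0.7500) → pose (-4.5012, -1.5634, 6.3916)
step 3: θ'=5.3916 (R=-0.7500) → pose (-3.8365, -1.8379, 5.3916)
step 4: θ'=4.3916 (R=-4.0000) → pose (-3.1529, -5.6118, 4.3916)
step 5: θ'=6.8916 (R=-1.2500) → pose (-5.0536, -4.1920, 6.8916)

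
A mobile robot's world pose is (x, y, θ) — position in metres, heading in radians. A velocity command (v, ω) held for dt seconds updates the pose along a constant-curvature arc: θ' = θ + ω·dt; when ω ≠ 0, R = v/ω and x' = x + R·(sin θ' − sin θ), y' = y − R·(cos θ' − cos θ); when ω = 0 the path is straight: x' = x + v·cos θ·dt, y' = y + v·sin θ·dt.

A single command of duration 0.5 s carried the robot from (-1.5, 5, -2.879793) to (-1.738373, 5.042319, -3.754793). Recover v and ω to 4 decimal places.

v = 0.5000, ω = -1.7500

Δθ = -3.754793 − -2.879793 = -0.875000
ω = Δθ/dt = -0.875000/0.5 = -1.7500
R = Δx/(sin θ' − sin θ) = -0.2857
v = R·ω = -0.2857·-1.7500 = 0.5000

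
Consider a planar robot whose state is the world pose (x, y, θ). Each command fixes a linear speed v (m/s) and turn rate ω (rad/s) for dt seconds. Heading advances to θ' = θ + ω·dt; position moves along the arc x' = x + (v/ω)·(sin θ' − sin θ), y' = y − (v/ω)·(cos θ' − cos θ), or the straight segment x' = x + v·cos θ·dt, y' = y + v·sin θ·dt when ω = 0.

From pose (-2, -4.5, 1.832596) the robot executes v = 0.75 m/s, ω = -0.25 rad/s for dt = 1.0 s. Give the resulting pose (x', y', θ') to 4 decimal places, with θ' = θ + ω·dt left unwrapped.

θ' = 1.8326 + -0.25·1.0 = 1.5826
R = v/ω = 0.75/-0.25 = -3.0000
x' = -2 + -3.0000·(sin 1.5826 − sin 1.8326) = -2.1020
y' = -4.5 − -3.0000·(cos 1.5826 − cos 1.8326) = -3.7589

(-2.1020, -3.7589, 1.5826)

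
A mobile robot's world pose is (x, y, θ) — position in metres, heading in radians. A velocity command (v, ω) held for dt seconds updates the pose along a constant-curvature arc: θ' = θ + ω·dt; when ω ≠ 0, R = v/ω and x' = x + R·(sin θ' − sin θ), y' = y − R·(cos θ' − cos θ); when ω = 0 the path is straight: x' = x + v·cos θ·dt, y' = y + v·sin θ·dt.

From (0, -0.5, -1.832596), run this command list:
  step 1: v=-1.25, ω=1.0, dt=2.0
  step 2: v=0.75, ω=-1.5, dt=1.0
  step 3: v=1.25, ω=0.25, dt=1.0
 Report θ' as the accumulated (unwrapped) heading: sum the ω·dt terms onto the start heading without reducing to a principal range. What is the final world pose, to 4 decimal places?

step 1: θ'=0.1674 (R=-1.2500) → pose (-1.4157, 1.0560, 0.1674)
step 2: θ'=-1.3326 (R=-0.5000) → pose (-0.8465, 0.6810, -1.3326)
step 3: θ'=-1.0826 (R=5.0000) → pose (-0.4036, -0.4844, -1.0826)

(-0.4036, -0.4844, -1.0826)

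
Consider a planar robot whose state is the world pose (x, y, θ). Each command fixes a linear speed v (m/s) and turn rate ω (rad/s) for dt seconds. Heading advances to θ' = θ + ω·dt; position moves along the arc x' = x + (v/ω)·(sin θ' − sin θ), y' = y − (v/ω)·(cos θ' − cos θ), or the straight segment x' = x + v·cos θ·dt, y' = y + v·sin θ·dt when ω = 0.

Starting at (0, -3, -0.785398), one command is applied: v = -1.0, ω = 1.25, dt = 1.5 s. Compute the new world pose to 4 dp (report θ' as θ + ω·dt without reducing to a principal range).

θ' = -0.7854 + 1.25·1.5 = 1.0896
R = v/ω = -1.0/1.25 = -0.8000
x' = 0 + -0.8000·(sin 1.0896 − sin -0.7854) = -1.2748
y' = -3 − -0.8000·(cos 1.0896 − cos -0.7854) = -3.1954

(-1.2748, -3.1954, 1.0896)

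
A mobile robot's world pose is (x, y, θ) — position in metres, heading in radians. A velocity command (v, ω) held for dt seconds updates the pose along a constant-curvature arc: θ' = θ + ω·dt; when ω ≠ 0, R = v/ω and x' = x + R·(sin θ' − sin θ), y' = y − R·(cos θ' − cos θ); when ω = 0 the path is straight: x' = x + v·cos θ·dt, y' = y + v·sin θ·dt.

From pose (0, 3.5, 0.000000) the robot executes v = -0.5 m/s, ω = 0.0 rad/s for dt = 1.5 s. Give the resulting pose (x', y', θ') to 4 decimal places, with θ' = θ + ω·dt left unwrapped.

θ' = 0.0000 + 0.0·1.5 = 0.0000
ω = 0 → straight: x' = 0 + -0.5·cos(0.0000)·1.5 = -0.7500
y' = 3.5 + -0.5·sin(0.0000)·1.5 = 3.5000

(-0.7500, 3.5000, 0.0000)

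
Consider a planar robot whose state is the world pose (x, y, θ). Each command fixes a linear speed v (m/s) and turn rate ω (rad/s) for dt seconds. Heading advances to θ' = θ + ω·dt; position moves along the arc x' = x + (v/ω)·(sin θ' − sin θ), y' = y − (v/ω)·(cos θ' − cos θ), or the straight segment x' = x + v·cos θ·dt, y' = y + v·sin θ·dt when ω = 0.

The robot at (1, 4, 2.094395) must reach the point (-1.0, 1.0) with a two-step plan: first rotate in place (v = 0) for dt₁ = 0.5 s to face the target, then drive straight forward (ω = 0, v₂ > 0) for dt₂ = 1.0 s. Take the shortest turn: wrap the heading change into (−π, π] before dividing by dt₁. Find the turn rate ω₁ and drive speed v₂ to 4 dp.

heading to target = atan2(1−4, -1−1) = -2.1588
Δθ = wrap(-2.1588 − 2.0944) = 2.0300; ω₁ = Δθ/dt₁ = 4.0600
distance = √((-1−1)² + (1−4)²) = 3.6056; v₂ = distance/dt₂ = 3.6056

ω₁ = 4.0600, v₂ = 3.6056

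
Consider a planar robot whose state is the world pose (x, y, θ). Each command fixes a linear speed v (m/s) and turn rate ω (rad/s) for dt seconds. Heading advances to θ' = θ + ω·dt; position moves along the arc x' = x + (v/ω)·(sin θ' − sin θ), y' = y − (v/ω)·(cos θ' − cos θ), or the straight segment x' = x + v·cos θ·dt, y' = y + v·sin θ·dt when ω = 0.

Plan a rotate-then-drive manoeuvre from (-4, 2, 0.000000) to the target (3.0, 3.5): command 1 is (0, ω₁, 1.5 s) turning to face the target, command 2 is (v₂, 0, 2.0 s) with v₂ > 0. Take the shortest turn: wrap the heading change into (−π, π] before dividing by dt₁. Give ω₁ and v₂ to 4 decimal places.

ω₁ = 0.1407, v₂ = 3.5795

heading to target = atan2(3.5−2, 3−-4) = 0.2111
Δθ = wrap(0.2111 − 0.0000) = 0.2111; ω₁ = Δθ/dt₁ = 0.1407
distance = √((3−-4)² + (3.5−2)²) = 7.1589; v₂ = distance/dt₂ = 3.5795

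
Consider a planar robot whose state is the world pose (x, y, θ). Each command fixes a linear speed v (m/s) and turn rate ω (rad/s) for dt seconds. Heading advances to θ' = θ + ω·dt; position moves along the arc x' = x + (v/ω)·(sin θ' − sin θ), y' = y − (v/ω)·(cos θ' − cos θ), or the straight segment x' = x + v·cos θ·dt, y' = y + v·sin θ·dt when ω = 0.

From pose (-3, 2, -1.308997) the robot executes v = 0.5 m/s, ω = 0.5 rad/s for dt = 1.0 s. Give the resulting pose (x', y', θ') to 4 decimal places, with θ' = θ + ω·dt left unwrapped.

(-2.7577, 1.5686, -0.8090)

θ' = -1.3090 + 0.5·1.0 = -0.8090
R = v/ω = 0.5/0.5 = 1.0000
x' = -3 + 1.0000·(sin -0.8090 − sin -1.3090) = -2.7577
y' = 2 − 1.0000·(cos -0.8090 − cos -1.3090) = 1.5686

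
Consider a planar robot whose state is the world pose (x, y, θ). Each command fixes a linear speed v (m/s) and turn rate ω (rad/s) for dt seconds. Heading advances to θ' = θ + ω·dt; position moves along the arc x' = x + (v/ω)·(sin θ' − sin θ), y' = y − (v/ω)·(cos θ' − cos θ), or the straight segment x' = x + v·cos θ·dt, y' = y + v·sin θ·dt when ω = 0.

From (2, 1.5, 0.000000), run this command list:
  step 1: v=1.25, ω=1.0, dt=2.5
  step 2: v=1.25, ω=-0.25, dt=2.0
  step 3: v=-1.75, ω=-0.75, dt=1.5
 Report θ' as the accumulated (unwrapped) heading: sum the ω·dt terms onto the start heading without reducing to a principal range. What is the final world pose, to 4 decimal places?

(0.8632, 3.2097, 0.8750)

step 1: θ'=2.5000 (R=1.2500) → pose (2.7481, 3.7514, 2.5000)
step 2: θ'=2.0000 (R=-5.0000) → pose (1.1940, 5.6764, 2.0000)
step 3: θ'=0.8750 (R=2.3333) → pose (0.8632, 3.2097, 0.8750)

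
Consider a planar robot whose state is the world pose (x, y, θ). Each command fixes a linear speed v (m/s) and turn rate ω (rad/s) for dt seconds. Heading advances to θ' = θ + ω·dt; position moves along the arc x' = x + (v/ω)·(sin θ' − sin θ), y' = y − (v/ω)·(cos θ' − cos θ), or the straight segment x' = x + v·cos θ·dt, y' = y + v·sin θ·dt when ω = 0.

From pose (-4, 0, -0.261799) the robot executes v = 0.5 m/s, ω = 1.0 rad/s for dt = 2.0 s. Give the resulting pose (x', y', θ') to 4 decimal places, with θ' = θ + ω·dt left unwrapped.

(-3.3776, 0.5663, 1.7382)

θ' = -0.2618 + 1.0·2.0 = 1.7382
R = v/ω = 0.5/1.0 = 0.5000
x' = -4 + 0.5000·(sin 1.7382 − sin -0.2618) = -3.3776
y' = 0 − 0.5000·(cos 1.7382 − cos -0.2618) = 0.5663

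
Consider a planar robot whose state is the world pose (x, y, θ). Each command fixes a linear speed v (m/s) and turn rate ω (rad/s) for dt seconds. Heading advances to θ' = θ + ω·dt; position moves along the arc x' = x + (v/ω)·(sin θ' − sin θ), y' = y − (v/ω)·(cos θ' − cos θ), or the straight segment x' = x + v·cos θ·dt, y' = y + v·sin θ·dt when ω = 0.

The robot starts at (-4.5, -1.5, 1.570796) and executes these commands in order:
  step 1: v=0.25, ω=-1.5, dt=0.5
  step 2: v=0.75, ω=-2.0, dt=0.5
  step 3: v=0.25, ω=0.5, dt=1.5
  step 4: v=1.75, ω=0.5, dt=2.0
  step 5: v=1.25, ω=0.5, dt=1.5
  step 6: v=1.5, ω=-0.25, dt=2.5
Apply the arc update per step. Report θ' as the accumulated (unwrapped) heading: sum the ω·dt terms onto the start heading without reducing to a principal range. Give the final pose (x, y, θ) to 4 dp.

step 1: θ'=0.8208 (R=-0.1667) → pose (-4.4553, -1.3864, 0.8208)
step 2: θ'=-0.1792 (R=-0.3750) → pose (-4.1141, -1.2730, -0.1792)
step 3: θ'=0.5708 (R=0.5000) → pose (-3.7548, -1.2018, 0.5708)
step 4: θ'=1.5708 (R=3.5000) → pose (-2.1458, 1.7434, 1.5708)
step 5: θ'=2.3208 (R=2.5000) → pose (-2.8166, 3.4475, 2.3208)
step 6: θ'=1.6958 (R=-6.0000) → pose (-4.3797, 6.7893, 1.6958)

(-4.3797, 6.7893, 1.6958)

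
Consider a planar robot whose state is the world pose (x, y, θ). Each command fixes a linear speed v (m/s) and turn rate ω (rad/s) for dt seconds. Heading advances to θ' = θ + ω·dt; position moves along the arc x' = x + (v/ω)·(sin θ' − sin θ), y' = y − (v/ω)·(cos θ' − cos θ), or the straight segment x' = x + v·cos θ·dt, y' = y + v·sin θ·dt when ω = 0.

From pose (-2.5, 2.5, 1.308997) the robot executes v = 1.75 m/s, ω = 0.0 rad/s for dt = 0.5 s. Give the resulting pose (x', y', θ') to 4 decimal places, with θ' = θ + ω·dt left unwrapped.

(-2.2735, 3.3452, 1.3090)

θ' = 1.3090 + 0.0·0.5 = 1.3090
ω = 0 → straight: x' = -2.5 + 1.75·cos(1.3090)·0.5 = -2.2735
y' = 2.5 + 1.75·sin(1.3090)·0.5 = 3.3452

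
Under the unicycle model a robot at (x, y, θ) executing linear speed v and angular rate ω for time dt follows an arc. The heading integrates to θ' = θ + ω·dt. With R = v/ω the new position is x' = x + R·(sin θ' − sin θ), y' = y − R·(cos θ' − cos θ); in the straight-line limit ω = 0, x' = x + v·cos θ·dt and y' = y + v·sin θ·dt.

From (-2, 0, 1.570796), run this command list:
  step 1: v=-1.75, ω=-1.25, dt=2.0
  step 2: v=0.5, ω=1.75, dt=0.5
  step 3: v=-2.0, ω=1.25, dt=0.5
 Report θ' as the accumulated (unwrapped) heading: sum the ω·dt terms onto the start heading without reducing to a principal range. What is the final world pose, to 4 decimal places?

(-5.2593, -1.2035, 0.5708)

step 1: θ'=-0.9292 (R=1.4000) → pose (-4.5216, -0.8379, -0.9292)
step 2: θ'=-0.0542 (R=0.2857) → pose (-4.3082, -0.9522, -0.0542)
step 3: θ'=0.5708 (R=-1.6000) → pose (-5.2593, -1.2035, 0.5708)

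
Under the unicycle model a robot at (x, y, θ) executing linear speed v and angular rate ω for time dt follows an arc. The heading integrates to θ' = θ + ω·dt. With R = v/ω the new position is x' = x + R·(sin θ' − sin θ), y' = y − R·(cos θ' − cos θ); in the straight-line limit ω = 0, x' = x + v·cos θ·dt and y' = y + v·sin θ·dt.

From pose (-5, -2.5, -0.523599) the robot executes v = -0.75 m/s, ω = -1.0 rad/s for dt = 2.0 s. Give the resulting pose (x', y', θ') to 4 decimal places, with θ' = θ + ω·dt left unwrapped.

θ' = -0.5236 + -1.0·2.0 = -2.5236
R = v/ω = -0.75/-1.0 = 0.7500
x' = -5 + 0.7500·(sin -2.5236 − sin -0.5236) = -5.0596
y' = -2.5 − 0.7500·(cos -2.5236 − cos -0.5236) = -1.2392

(-5.0596, -1.2392, -2.5236)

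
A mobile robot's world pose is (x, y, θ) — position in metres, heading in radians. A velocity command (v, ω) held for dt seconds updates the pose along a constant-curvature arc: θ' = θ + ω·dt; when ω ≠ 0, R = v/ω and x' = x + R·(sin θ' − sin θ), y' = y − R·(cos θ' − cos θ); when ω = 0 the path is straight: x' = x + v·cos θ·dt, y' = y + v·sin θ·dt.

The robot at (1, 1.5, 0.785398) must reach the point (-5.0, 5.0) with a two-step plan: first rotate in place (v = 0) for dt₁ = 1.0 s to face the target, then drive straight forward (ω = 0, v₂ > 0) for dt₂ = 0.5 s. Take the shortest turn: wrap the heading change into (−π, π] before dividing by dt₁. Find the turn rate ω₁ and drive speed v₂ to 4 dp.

heading to target = atan2(5−1.5, -5−1) = 2.6135
Δθ = wrap(2.6135 − 0.7854) = 1.8281; ω₁ = Δθ/dt₁ = 1.8281
distance = √((-5−1)² + (5−1.5)²) = 6.9462; v₂ = distance/dt₂ = 13.8924

ω₁ = 1.8281, v₂ = 13.8924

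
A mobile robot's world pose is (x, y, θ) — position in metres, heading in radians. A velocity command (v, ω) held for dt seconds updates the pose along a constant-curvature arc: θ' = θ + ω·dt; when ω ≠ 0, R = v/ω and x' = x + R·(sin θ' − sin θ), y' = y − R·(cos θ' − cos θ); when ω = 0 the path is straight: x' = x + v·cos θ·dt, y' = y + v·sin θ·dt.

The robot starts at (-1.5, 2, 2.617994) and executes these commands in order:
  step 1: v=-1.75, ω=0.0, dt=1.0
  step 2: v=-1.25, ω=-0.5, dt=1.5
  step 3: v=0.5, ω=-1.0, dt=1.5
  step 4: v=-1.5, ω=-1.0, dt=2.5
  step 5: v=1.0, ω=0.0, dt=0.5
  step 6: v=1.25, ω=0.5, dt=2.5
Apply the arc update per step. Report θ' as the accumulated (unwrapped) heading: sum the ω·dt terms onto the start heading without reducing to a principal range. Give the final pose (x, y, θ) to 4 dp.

(-0.4350, -0.8400, -0.8820)

step 1: θ'=2.6180 (straight) → pose (0.0155, 1.1250, 2.6180)
step 2: θ'=1.8680 (R=2.5000) → pose (1.1559, -0.3080, 1.8680)
step 3: θ'=0.3680 (R=-0.5000) → pose (1.4542, 0.3050, 0.3680)
step 4: θ'=-2.1320 (R=1.5000) → pose (-0.3554, 2.5029, -2.1320)
step 5: θ'=-2.1320 (straight) → pose (-0.6215, 2.0796, -2.1320)
step 6: θ'=-0.8820 (R=2.5000) → pose (-0.4350, -0.8400, -0.8820)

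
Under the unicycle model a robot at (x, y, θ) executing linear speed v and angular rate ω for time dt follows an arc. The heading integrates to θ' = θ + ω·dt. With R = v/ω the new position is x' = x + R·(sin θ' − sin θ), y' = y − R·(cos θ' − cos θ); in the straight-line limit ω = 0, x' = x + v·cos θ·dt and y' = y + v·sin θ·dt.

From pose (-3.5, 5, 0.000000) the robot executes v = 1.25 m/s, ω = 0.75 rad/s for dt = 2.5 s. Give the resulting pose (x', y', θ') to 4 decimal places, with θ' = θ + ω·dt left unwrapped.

(-1.9099, 7.1659, 1.8750)

θ' = 0.0000 + 0.75·2.5 = 1.8750
R = v/ω = 1.25/0.75 = 1.6667
x' = -3.5 + 1.6667·(sin 1.8750 − sin 0.0000) = -1.9099
y' = 5 − 1.6667·(cos 1.8750 − cos 0.0000) = 7.1659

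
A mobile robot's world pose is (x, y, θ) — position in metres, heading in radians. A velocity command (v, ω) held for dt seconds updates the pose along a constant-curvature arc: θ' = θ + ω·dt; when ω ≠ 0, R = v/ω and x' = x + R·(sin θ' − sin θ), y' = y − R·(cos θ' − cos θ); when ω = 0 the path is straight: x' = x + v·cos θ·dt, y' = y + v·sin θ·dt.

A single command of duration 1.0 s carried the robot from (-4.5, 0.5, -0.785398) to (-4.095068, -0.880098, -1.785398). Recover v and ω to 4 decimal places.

Δθ = -1.785398 − -0.785398 = -1.000000
ω = Δθ/dt = -1.000000/1.0 = -1.0000
R = −Δy/(cos θ' − cos θ) = -1.5000
v = R·ω = -1.5000·-1.0000 = 1.5000

v = 1.5000, ω = -1.0000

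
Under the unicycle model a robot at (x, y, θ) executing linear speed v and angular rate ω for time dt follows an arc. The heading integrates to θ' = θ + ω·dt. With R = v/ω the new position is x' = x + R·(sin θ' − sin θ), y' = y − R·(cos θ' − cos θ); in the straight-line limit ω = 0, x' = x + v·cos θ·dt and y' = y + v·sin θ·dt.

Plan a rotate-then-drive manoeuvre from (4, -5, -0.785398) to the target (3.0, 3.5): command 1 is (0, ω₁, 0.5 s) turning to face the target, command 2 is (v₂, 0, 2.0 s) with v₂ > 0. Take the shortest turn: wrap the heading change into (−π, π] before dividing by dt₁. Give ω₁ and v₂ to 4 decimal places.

ω₁ = 4.9466, v₂ = 4.2793

heading to target = atan2(3.5−-5, 3−4) = 1.6879
Δθ = wrap(1.6879 − -0.7854) = 2.4733; ω₁ = Δθ/dt₁ = 4.9466
distance = √((3−4)² + (3.5−-5)²) = 8.5586; v₂ = distance/dt₂ = 4.2793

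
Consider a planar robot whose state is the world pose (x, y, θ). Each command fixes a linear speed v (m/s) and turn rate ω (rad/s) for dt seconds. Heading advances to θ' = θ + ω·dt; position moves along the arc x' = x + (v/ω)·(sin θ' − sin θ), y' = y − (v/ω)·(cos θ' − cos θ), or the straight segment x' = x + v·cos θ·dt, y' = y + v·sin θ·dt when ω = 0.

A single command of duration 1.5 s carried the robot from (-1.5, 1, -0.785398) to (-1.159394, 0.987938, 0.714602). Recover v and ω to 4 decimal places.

Δθ = 0.714602 − -0.785398 = 1.500000
ω = Δθ/dt = 1.500000/1.5 = 1.0000
R = Δx/(sin θ' − sin θ) = 0.2500
v = R·ω = 0.2500·1.0000 = 0.2500

v = 0.2500, ω = 1.0000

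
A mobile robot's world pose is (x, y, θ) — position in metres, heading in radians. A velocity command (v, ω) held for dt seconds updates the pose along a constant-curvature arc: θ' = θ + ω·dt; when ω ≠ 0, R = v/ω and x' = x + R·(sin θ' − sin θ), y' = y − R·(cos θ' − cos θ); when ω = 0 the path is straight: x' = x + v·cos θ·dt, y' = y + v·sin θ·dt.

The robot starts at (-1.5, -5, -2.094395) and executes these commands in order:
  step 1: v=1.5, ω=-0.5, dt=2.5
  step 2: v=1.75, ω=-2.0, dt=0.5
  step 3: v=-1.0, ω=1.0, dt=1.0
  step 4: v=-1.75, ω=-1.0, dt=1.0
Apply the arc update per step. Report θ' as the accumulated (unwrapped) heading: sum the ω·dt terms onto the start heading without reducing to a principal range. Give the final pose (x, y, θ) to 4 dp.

step 1: θ'=-3.3444 (R=-3.0000) → pose (-4.7023, -6.4385, -3.3444)
step 2: θ'=-4.3444 (R=-0.8750) → pose (-5.3425, -5.8962, -4.3444)
step 3: θ'=-3.3444 (R=-1.0000) → pose (-4.6109, -6.5160, -3.3444)
step 4: θ'=-4.3444 (R=1.7500) → pose (-3.3305, -7.6006, -4.3444)

(-3.3305, -7.6006, -4.3444)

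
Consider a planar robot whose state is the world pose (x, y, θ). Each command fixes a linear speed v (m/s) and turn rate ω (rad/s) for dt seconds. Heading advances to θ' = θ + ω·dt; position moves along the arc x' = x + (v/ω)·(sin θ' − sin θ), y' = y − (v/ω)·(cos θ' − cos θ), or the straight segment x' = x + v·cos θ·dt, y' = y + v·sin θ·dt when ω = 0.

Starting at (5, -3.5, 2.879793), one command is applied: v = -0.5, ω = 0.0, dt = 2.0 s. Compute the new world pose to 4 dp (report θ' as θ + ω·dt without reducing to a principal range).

θ' = 2.8798 + 0.0·2.0 = 2.8798
ω = 0 → straight: x' = 5 + -0.5·cos(2.8798)·2.0 = 5.9659
y' = -3.5 + -0.5·sin(2.8798)·2.0 = -3.7588

(5.9659, -3.7588, 2.8798)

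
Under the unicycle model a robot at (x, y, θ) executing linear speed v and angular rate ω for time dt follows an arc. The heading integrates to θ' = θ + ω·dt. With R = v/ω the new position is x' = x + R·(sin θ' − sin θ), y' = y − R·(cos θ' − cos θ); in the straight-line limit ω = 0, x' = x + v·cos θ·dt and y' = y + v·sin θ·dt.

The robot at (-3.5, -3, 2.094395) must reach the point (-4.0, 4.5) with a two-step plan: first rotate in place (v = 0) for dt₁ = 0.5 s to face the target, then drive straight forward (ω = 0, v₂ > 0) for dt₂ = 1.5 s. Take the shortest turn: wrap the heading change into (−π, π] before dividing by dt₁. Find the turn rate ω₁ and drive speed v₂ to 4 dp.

ω₁ = -0.9141, v₂ = 5.0111

heading to target = atan2(4.5−-3, -4−-3.5) = 1.6374
Δθ = wrap(1.6374 − 2.0944) = -0.4570; ω₁ = Δθ/dt₁ = -0.9141
distance = √((-4−-3.5)² + (4.5−-3)²) = 7.5166; v₂ = distance/dt₂ = 5.0111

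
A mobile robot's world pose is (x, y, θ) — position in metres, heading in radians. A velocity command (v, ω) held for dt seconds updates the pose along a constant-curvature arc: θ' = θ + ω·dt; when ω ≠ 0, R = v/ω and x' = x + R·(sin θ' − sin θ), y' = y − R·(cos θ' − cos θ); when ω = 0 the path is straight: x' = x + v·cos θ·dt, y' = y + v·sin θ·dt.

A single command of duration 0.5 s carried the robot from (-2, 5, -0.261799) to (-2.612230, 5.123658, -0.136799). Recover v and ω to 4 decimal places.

v = -1.2500, ω = 0.2500

Δθ = -0.136799 − -0.261799 = 0.125000
ω = Δθ/dt = 0.125000/0.5 = 0.2500
R = Δx/(sin θ' − sin θ) = -5.0000
v = R·ω = -5.0000·0.2500 = -1.2500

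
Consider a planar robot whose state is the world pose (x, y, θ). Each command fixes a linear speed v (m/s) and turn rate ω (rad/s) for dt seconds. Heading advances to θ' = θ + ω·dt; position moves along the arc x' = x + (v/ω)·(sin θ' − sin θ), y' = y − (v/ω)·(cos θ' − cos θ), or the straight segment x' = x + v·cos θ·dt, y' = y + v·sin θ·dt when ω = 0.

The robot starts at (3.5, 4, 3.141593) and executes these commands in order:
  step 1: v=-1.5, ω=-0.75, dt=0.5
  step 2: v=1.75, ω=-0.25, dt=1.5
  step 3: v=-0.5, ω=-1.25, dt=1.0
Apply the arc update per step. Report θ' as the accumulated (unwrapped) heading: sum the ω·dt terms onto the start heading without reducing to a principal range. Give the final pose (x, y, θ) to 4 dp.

(2.1160, 4.7936, 1.1416)

step 1: θ'=2.7666 (R=2.0000) → pose (4.2325, 3.8610, 2.7666)
step 2: θ'=2.3916 (R=-7.0000) → pose (2.0250, 5.2527, 2.3916)
step 3: θ'=1.1416 (R=0.4000) → pose (2.1160, 4.7936, 1.1416)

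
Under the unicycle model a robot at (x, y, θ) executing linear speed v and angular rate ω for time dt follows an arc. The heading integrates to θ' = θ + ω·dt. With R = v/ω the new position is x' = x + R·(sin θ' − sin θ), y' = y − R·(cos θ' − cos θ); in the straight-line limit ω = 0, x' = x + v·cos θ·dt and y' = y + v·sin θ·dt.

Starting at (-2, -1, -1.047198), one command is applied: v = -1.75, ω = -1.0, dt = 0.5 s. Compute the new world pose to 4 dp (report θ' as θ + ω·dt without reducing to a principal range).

(-2.2340, -0.1663, -1.5472)

θ' = -1.0472 + -1.0·0.5 = -1.5472
R = v/ω = -1.75/-1.0 = 1.7500
x' = -2 + 1.7500·(sin -1.5472 − sin -1.0472) = -2.2340
y' = -1 − 1.7500·(cos -1.5472 − cos -1.0472) = -0.1663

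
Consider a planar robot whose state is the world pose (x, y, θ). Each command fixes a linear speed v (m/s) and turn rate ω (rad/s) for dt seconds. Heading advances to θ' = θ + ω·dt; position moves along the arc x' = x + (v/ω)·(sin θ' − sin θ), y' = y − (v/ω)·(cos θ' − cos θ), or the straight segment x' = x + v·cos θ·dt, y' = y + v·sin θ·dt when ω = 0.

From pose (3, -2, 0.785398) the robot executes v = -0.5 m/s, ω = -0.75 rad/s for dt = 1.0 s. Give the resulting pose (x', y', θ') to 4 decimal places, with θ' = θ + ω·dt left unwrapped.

(2.5522, -2.1948, 0.0354)

θ' = 0.7854 + -0.75·1.0 = 0.0354
R = v/ω = -0.5/-0.75 = 0.6667
x' = 3 + 0.6667·(sin 0.0354 − sin 0.7854) = 2.5522
y' = -2 − 0.6667·(cos 0.0354 − cos 0.7854) = -2.1948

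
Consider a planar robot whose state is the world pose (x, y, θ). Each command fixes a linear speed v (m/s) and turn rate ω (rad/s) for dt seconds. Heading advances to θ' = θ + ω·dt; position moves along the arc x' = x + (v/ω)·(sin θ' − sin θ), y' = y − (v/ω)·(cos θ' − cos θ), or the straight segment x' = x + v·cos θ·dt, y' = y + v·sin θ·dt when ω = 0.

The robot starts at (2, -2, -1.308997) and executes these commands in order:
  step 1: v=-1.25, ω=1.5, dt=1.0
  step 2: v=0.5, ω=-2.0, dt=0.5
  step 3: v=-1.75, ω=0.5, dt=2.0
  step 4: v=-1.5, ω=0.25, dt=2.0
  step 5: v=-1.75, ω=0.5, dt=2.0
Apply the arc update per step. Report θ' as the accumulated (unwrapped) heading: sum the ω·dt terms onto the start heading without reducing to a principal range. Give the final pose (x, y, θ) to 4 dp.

step 1: θ'=0.1910 (R=-0.8333) → pose (1.0369, -1.3975, 0.1910)
step 2: θ'=-0.8090 (R=-0.2500) → pose (1.2652, -1.4704, -0.8090)
step 3: θ'=0.1910 (R=-3.5000) → pose (-1.9318, -0.4498, 0.1910)
step 4: θ'=0.6910 (R=-6.0000) → pose (-4.6166, -1.7171, 0.6910)
step 5: θ'=1.6910 (R=-3.5000) → pose (-5.8608, -4.8339, 1.6910)

(-5.8608, -4.8339, 1.6910)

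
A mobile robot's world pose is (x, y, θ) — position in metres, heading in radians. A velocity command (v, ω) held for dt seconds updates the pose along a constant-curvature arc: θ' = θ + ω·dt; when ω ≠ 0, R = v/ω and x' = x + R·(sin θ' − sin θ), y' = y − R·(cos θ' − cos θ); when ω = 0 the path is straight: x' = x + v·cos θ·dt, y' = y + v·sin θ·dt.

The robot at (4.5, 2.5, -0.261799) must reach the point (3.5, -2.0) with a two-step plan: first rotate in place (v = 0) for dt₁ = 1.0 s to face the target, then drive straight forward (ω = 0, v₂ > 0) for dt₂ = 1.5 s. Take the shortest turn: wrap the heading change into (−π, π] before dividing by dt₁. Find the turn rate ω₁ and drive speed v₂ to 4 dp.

ω₁ = -1.5277, v₂ = 3.0732

heading to target = atan2(-2−2.5, 3.5−4.5) = -1.7895
Δθ = wrap(-1.7895 − -0.2618) = -1.5277; ω₁ = Δθ/dt₁ = -1.5277
distance = √((3.5−4.5)² + (-2−2.5)²) = 4.6098; v₂ = distance/dt₂ = 3.0732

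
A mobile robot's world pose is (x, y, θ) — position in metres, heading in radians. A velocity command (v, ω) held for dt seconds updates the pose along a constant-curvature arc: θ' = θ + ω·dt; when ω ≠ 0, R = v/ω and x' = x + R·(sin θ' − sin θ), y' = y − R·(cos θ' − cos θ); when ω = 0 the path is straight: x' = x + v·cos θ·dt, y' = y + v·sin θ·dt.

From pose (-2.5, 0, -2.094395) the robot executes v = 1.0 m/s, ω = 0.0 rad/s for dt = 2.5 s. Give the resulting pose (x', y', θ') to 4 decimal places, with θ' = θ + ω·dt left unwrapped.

θ' = -2.0944 + 0.0·2.5 = -2.0944
ω = 0 → straight: x' = -2.5 + 1.0·cos(-2.0944)·2.5 = -3.7500
y' = 0 + 1.0·sin(-2.0944)·2.5 = -2.1651

(-3.7500, -2.1651, -2.0944)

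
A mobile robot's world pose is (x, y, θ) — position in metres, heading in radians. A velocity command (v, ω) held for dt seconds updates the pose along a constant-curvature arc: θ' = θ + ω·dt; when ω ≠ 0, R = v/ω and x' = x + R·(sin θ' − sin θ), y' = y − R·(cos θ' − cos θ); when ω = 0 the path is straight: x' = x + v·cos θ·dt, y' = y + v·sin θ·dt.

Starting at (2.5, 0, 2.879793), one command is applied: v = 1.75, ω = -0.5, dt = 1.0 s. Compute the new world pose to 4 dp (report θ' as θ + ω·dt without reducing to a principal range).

(0.9901, 0.8482, 2.3798)

θ' = 2.8798 + -0.5·1.0 = 2.3798
R = v/ω = 1.75/-0.5 = -3.5000
x' = 2.5 + -3.5000·(sin 2.3798 − sin 2.8798) = 0.9901
y' = 0 − -3.5000·(cos 2.3798 − cos 2.8798) = 0.8482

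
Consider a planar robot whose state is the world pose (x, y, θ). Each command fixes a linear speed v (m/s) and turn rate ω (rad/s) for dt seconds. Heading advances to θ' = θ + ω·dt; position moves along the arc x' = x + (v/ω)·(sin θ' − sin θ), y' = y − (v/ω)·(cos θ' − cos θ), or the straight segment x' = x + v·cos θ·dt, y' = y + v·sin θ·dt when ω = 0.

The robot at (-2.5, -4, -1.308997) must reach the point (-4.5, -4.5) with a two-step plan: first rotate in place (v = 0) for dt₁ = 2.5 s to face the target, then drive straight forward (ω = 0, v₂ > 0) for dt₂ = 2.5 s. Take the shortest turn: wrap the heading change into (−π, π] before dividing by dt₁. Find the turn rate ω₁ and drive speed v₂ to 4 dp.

heading to target = atan2(-4.5−-4, -4.5−-2.5) = -2.8966
Δθ = wrap(-2.8966 − -1.3090) = -1.5876; ω₁ = Δθ/dt₁ = -0.6350
distance = √((-4.5−-2.5)² + (-4.5−-4)²) = 2.0616; v₂ = distance/dt₂ = 0.8246

ω₁ = -0.6350, v₂ = 0.8246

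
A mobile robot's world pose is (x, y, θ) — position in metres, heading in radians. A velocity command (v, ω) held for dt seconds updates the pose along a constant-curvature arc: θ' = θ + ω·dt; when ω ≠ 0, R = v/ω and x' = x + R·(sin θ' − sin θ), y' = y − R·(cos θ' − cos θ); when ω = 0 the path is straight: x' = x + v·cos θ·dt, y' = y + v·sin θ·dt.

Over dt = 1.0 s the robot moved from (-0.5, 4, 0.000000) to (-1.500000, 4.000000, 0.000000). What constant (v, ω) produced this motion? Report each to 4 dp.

Δθ = 0.000000 − 0.000000 = 0.000000
ω = Δθ/dt = 0.000000/1.0 = 0.0000
ω = 0 → v = (Δx·cos θ + Δy·sin θ)/dt = -1.0000

v = -1.0000, ω = 0.0000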